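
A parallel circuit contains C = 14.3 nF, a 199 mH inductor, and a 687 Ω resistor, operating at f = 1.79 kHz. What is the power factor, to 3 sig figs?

ω = 2πf = 11250 rad/s
X_L = ωL = 2240 Ω
X_C = 1/(ωC) = 6220 Ω
Parallel: admittances add. Y = 1/R + 1/(jωL) + jωC
Y = (0.00146 − j0.000286) S
|Y| = 0.00148 S → |Z| = 1/|Y| = 674 Ω, ∠Z = −∠Y = 11.1°
cos φ = cos(11.1°) = 0.981

0.981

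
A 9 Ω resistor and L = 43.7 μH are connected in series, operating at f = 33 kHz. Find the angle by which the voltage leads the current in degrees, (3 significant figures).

ω = 2πf = 207300 rad/s
X_L = ωL = 9.06 Ω
Z = 9.00 + j9.06 Ω
|Z| = √(9.00² + 9.06²) = 12.8 Ω
∠Z = arctan(9.06/9.00) = 45.2°

45.2°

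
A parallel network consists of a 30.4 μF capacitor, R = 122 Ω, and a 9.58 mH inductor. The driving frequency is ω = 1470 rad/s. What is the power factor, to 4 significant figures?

0.2973

X_L = ωL = 14.08 Ω
X_C = 1/(ωC) = 22.38 Ω
Parallel: admittances add. Y = 1/R + 1/(jωL) + jωC
Y = (0.008197 − j0.02632) S
|Y| = 0.02757 S → |Z| = 1/|Y| = 36.27 Ω, ∠Z = −∠Y = 72.70°
cos φ = cos(72.70°) = 0.2973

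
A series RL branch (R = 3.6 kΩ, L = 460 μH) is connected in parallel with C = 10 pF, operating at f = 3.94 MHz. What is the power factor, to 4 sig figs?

0.1488

ω = 2πf = 2.476e+07 rad/s
X_L = ωL = 11390 Ω
X_C = 1/(ωC) = 4039 Ω
Branch 1 (R+jX_L): Z₁ = 3600 + j11390 Ω, |Z₁| = 11940 Ω
Branch 2 (−jX_C): Z₂ = −j4039 Ω
Parallel: Z = Z₁Z₂/(Z₁+Z₂), |Z| = 5896 Ω, ∠Z = -81.44°
cos φ = cos(-81.44°) = 0.1488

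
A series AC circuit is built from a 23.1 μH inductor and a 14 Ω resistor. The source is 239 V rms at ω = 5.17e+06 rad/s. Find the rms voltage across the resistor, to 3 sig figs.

X_L = ωL = 119 Ω
Z = 14.0 + j119 Ω
|Z| = √(14.0² + 119²) = 120 Ω
I = V/|Z| = 1.99 A
V_R = I·|Z_R| = 1.99 × 14.0 = 27.8 V

27.8 V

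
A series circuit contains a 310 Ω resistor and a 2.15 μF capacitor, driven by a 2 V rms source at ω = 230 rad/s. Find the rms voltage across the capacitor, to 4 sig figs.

1.977 V

X_C = 1/(ωC) = 2022 Ω
Z = 310.0 − j2022 Ω
|Z| = √(310.0² + 2022²) = 2046 Ω
I = V/|Z| = 977.6 μA
V_C = I·|Z_C| = 0.0009776 × 2022 = 1.977 V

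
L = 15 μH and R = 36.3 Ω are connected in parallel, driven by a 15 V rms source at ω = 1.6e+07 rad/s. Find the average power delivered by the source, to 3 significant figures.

6.20 W

X_L = ωL = 240 Ω
Parallel: admittances add. Y = 1/R + 1/(jωL)
Y = (0.0275 − j0.00417) S
|Y| = 0.0279 S → |Z| = 1/|Y| = 35.9 Ω, ∠Z = −∠Y = 8.60°
I = V/|Z| = 418 mA
P = VI cos φ = 15 × 0.418 × cos(8.60°) = 6.20 W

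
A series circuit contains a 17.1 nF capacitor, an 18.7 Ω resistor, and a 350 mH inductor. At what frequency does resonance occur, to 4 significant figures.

2.057 kHz

ω₀ = 1/√(LC) = 1/√(0.35 × 1.71e-08) = 12930 rad/s
f₀ = ω₀/(2π) = 2.057 kHz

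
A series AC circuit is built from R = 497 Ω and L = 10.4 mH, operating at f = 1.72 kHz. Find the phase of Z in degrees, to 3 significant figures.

12.7°

ω = 2πf = 10810 rad/s
X_L = ωL = 112 Ω
Z = 497 + j112 Ω
|Z| = √(497² + 112²) = 510 Ω
∠Z = arctan(112/497) = 12.7°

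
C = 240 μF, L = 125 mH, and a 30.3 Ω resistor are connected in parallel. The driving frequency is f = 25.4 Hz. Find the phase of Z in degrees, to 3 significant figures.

19.7°

ω = 2πf = 159.6 rad/s
X_L = ωL = 19.9 Ω
X_C = 1/(ωC) = 26.1 Ω
Parallel: admittances add. Y = 1/R + 1/(jωL) + jωC
Y = (0.0330 − j0.0118) S
|Y| = 0.0351 S → |Z| = 1/|Y| = 28.5 Ω, ∠Z = −∠Y = 19.7°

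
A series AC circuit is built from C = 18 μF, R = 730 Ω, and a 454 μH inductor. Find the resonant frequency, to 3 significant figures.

1.76 kHz

ω₀ = 1/√(LC) = 1/√(0.000454 × 1.8e-05) = 11060 rad/s
f₀ = ω₀/(2π) = 1.76 kHz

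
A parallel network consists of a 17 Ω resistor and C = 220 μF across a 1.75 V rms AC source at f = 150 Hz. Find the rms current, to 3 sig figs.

377 mA

ω = 2πf = 942.5 rad/s
X_C = 1/(ωC) = 4.82 Ω
Parallel: admittances add. Y = 1/R + jωC
Y = (0.0588 + j0.207) S
|Y| = 0.216 S → |Z| = 1/|Y| = 4.64 Ω, ∠Z = −∠Y = -74.2°
I = V/|Z| = 1.75/4.64 = 377 mA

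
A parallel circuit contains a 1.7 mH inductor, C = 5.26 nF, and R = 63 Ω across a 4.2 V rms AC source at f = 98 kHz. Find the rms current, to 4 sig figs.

67.35 mA

ω = 2πf = 615800 rad/s
X_L = ωL = 1047 Ω
X_C = 1/(ωC) = 308.8 Ω
Parallel: admittances add. Y = 1/R + 1/(jωL) + jωC
Y = (0.01587 + j0.002284) S
|Y| = 0.01604 S → |Z| = 1/|Y| = 62.36 Ω, ∠Z = −∠Y = -8.187°
I = V/|Z| = 4.2/62.36 = 67.35 mA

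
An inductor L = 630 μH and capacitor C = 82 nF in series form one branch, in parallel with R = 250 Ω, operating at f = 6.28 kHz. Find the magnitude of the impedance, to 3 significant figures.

ω = 2πf = 39460 rad/s
X_L = ωL = 24.9 Ω
X_C = 1/(ωC) = 309 Ω
Branch 1: Z₁ = R = 250 Ω
Branch 2 (series LC): Z₂ = j(X_L − X_C) = −j284 Ω
Parallel: Z = Z₁Z₂/(Z₁+Z₂), |Z| = 188 Ω, ∠Z = -41.3°

188 Ω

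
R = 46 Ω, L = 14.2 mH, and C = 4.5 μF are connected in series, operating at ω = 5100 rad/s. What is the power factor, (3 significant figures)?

0.847

X_L = ωL = 72.4 Ω
X_C = 1/(ωC) = 43.6 Ω
Net reactance X = X_L − X_C = 28.8 Ω
Z = 46.0 + j28.8 Ω
|Z| = √(46.0² + 28.8²) = 54.3 Ω
∠Z = arctan(28.8/46.0) = 32.1°
cos φ = cos(32.1°) = 0.847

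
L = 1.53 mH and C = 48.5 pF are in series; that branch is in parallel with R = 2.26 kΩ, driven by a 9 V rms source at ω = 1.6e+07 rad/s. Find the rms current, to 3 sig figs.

X_L = ωL = 24500 Ω
X_C = 1/(ωC) = 1290 Ω
Branch 1: Z₁ = R = 2260 Ω
Branch 2 (series LC): Z₂ = j(X_L − X_C) = j23200 Ω
Parallel: Z = Z₁Z₂/(Z₁+Z₂), |Z| = 2250 Ω, ∠Z = 5.57°
I = V/|Z| = 9/2250 = 4.00 mA

4.00 mA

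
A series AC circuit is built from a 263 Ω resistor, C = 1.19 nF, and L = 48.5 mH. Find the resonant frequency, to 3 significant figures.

20.9 kHz

ω₀ = 1/√(LC) = 1/√(0.0485 × 1.19e-09) = 131600 rad/s
f₀ = ω₀/(2π) = 20.9 kHz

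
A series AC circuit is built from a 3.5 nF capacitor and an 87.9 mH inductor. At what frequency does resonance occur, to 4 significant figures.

ω₀ = 1/√(LC) = 1/√(0.0879 × 3.5e-09) = 57010 rad/s
f₀ = ω₀/(2π) = 9.074 kHz

9.074 kHz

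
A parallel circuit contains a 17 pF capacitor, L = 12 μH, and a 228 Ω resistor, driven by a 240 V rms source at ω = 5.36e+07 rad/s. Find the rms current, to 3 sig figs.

1.06 A

X_L = ωL = 643 Ω
X_C = 1/(ωC) = 1100 Ω
Parallel: admittances add. Y = 1/R + 1/(jωL) + jωC
Y = (0.00439 − j0.000644) S
|Y| = 0.00443 S → |Z| = 1/|Y| = 226 Ω, ∠Z = −∠Y = 8.35°
I = V/|Z| = 240/226 = 1.06 A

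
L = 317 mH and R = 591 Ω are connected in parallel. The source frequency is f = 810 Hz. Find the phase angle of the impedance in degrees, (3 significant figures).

20.1°

ω = 2πf = 5089 rad/s
X_L = ωL = 1610 Ω
Parallel: admittances add. Y = 1/R + 1/(jωL)
Y = (0.00169 − j0.000620) S
|Y| = 0.00180 S → |Z| = 1/|Y| = 555 Ω, ∠Z = −∠Y = 20.1°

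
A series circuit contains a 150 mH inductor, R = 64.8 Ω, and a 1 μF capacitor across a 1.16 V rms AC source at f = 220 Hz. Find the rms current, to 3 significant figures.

2.23 mA

ω = 2πf = 1382 rad/s
X_L = ωL = 207 Ω
X_C = 1/(ωC) = 723 Ω
Net reactance X = X_L − X_C = -516 Ω
Z = 64.8 − j516 Ω
|Z| = √(64.8² + 516²) = 520 Ω
I = V/|Z| = 1.16/520 = 2.23 mA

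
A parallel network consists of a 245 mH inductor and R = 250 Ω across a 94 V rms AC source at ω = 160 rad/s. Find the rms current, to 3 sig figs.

2.43 A

X_L = ωL = 39.2 Ω
Parallel: admittances add. Y = 1/R + 1/(jωL)
Y = (0.00400 − j0.0255) S
|Y| = 0.0258 S → |Z| = 1/|Y| = 38.7 Ω, ∠Z = −∠Y = 81.1°
I = V/|Z| = 94/38.7 = 2.43 A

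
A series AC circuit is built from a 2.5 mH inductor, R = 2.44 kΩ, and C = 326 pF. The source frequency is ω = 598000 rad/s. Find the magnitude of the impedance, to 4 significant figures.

4378 Ω

X_L = ωL = 1495 Ω
X_C = 1/(ωC) = 5130 Ω
Net reactance X = X_L − X_C = -3635 Ω
Z = 2440 − j3635 Ω
|Z| = √(2440² + 3635²) = 4378 Ω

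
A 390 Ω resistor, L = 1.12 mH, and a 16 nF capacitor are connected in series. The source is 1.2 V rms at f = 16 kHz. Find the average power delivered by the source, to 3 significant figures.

ω = 2πf = 100500 rad/s
X_L = ωL = 113 Ω
X_C = 1/(ωC) = 622 Ω
Net reactance X = X_L − X_C = -509 Ω
Z = 390 − j509 Ω
|Z| = √(390² + 509²) = 641 Ω
∠Z = arctan(-509/390) = -52.5°
I = V/|Z| = 1.87 mA
P = VI cos φ = 1.2 × 0.00187 × cos(-52.5°) = 1.37 mW

1.37 mW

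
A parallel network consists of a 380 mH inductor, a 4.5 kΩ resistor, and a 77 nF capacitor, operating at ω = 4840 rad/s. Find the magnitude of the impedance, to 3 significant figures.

X_L = ωL = 1840 Ω
X_C = 1/(ωC) = 2680 Ω
Parallel: admittances add. Y = 1/R + 1/(jωL) + jωC
Y = (0.000222 − j0.000171) S
|Y| = 0.000280 S → |Z| = 1/|Y| = 3570 Ω, ∠Z = −∠Y = 37.6°

3570 Ω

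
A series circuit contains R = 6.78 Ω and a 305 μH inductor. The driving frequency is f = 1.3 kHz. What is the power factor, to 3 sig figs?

0.939

ω = 2πf = 8168 rad/s
X_L = ωL = 2.49 Ω
Z = 6.78 + j2.49 Ω
|Z| = √(6.78² + 2.49²) = 7.22 Ω
∠Z = arctan(2.49/6.78) = 20.2°
cos φ = cos(20.2°) = 0.939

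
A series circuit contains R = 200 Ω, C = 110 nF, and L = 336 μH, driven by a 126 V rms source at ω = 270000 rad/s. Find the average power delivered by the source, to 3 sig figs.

73.4 W

X_L = ωL = 90.7 Ω
X_C = 1/(ωC) = 33.7 Ω
Net reactance X = X_L − X_C = 57.0 Ω
Z = 200 + j57.0 Ω
|Z| = √(200² + 57.0²) = 208 Ω
∠Z = arctan(57.0/200) = 15.9°
I = V/|Z| = 606 mA
P = VI cos φ = 126 × 0.606 × cos(15.9°) = 73.4 W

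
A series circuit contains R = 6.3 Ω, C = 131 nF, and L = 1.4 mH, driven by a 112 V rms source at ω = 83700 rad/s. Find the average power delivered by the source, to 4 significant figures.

X_L = ωL = 117.2 Ω
X_C = 1/(ωC) = 91.20 Ω
Net reactance X = X_L − X_C = 25.98 Ω
Z = 6.300 + j25.98 Ω
|Z| = √(6.300² + 25.98²) = 26.73 Ω
∠Z = arctan(25.98/6.300) = 76.37°
I = V/|Z| = 4.190 A
P = VI cos φ = 112 × 4.190 × cos(76.37°) = 110.6 W

110.6 W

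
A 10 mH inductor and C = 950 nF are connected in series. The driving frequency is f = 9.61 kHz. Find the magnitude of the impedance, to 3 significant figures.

ω = 2πf = 60380 rad/s
X_L = ωL = 604 Ω
X_C = 1/(ωC) = 17.4 Ω
Net reactance X = X_L − X_C = 586 Ω
Z = j586 Ω
|Z| = √(0² + 586²) = 586 Ω

586 Ω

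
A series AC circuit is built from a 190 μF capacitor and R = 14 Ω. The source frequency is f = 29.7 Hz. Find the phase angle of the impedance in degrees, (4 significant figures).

ω = 2πf = 186.6 rad/s
X_C = 1/(ωC) = 28.20 Ω
Z = 14.00 − j28.20 Ω
|Z| = √(14.00² + 28.20²) = 31.49 Ω
∠Z = arctan(-28.20/14.00) = -63.60°

-63.60°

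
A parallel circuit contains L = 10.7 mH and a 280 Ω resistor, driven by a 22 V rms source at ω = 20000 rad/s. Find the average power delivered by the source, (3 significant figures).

X_L = ωL = 214 Ω
Parallel: admittances add. Y = 1/R + 1/(jωL)
Y = (0.00357 − j0.00467) S
|Y| = 0.00588 S → |Z| = 1/|Y| = 170 Ω, ∠Z = −∠Y = 52.6°
I = V/|Z| = 129 mA
P = VI cos φ = 22 × 0.129 × cos(52.6°) = 1.73 W

1.73 W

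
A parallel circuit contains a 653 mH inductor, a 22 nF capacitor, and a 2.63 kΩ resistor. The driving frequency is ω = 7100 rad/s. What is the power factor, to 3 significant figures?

0.988

X_L = ωL = 4640 Ω
X_C = 1/(ωC) = 6400 Ω
Parallel: admittances add. Y = 1/R + 1/(jωL) + jωC
Y = (0.000380 − j5.95e-05) S
|Y| = 0.000385 S → |Z| = 1/|Y| = 2600 Ω, ∠Z = −∠Y = 8.89°
cos φ = cos(8.89°) = 0.988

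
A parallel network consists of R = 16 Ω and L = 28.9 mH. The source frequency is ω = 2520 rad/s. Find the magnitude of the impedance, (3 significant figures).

15.6 Ω

X_L = ωL = 72.8 Ω
Parallel: admittances add. Y = 1/R + 1/(jωL)
Y = (0.0625 − j0.0137) S
|Y| = 0.0640 S → |Z| = 1/|Y| = 15.6 Ω, ∠Z = −∠Y = 12.4°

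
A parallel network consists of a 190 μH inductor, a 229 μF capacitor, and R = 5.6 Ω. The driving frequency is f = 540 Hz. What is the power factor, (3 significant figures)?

ω = 2πf = 3393 rad/s
X_L = ωL = 0.645 Ω
X_C = 1/(ωC) = 1.29 Ω
Parallel: admittances add. Y = 1/R + 1/(jωL) + jωC
Y = (0.179 − j0.774) S
|Y| = 0.795 S → |Z| = 1/|Y| = 1.26 Ω, ∠Z = −∠Y = 77.0°
cos φ = cos(77.0°) = 0.225

0.225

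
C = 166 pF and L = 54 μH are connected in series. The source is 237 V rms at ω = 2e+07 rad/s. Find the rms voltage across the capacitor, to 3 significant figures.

91.7 V

X_L = ωL = 1080 Ω
X_C = 1/(ωC) = 301 Ω
Net reactance X = X_L − X_C = 779 Ω
Z = j779 Ω
|Z| = √(0² + 779²) = 779 Ω
I = V/|Z| = 304 mA
V_C = I·|Z_C| = 0.304 × 301 = 91.7 V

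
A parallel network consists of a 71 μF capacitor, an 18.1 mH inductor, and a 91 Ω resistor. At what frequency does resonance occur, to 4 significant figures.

140.4 Hz

ω₀ = 1/√(LC) = 1/√(0.0181 × 7.1e-05) = 882.1 rad/s
f₀ = ω₀/(2π) = 140.4 Hz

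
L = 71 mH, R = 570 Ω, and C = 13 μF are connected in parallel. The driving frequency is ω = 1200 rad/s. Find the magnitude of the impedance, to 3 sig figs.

X_L = ωL = 85.2 Ω
X_C = 1/(ωC) = 64.1 Ω
Parallel: admittances add. Y = 1/R + 1/(jωL) + jωC
Y = (0.00175 + j0.00386) S
|Y| = 0.00424 S → |Z| = 1/|Y| = 236 Ω, ∠Z = −∠Y = -65.6°

236 Ω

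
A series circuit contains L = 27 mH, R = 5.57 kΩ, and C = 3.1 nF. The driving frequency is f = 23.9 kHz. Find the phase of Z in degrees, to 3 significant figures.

18.9°

ω = 2πf = 150200 rad/s
X_L = ωL = 4050 Ω
X_C = 1/(ωC) = 2150 Ω
Net reactance X = X_L − X_C = 1910 Ω
Z = 5570 + j1910 Ω
|Z| = √(5570² + 1910²) = 5890 Ω
∠Z = arctan(1910/5570) = 18.9°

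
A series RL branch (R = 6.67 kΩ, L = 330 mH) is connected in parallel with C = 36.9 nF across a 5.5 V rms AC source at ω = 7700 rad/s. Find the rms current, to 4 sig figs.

X_L = ωL = 2541 Ω
X_C = 1/(ωC) = 3520 Ω
Branch 1 (R+jX_L): Z₁ = 6670 + j2541 Ω, |Z₁| = 7138 Ω
Branch 2 (−jX_C): Z₂ = −j3520 Ω
Parallel: Z = Z₁Z₂/(Z₁+Z₂), |Z| = 3726 Ω, ∠Z = -60.80°
I = V/|Z| = 5.5/3726 = 1.476 mA

1.476 mA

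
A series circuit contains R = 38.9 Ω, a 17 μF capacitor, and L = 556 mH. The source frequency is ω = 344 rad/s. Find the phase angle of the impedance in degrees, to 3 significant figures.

X_L = ωL = 191 Ω
X_C = 1/(ωC) = 171 Ω
Net reactance X = X_L − X_C = 20.3 Ω
Z = 38.9 + j20.3 Ω
|Z| = √(38.9² + 20.3²) = 43.9 Ω
∠Z = arctan(20.3/38.9) = 27.5°

27.5°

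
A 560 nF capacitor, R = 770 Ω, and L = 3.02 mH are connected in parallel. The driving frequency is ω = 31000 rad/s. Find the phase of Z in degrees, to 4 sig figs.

X_L = ωL = 93.62 Ω
X_C = 1/(ωC) = 57.60 Ω
Parallel: admittances add. Y = 1/R + 1/(jωL) + jωC
Y = (0.001299 + j0.006679) S
|Y| = 0.006804 S → |Z| = 1/|Y| = 147.0 Ω, ∠Z = −∠Y = -79.00°

-79.00°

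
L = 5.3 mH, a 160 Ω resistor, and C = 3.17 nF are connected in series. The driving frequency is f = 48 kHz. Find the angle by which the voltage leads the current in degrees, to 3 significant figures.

ω = 2πf = 301600 rad/s
X_L = ωL = 1600 Ω
X_C = 1/(ωC) = 1050 Ω
Net reactance X = X_L − X_C = 552 Ω
Z = 160 + j552 Ω
|Z| = √(160² + 552²) = 575 Ω
∠Z = arctan(552/160) = 73.8°

73.8°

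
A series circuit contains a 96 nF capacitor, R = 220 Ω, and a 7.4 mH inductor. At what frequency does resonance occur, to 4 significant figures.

5.971 kHz

ω₀ = 1/√(LC) = 1/√(0.0074 × 9.6e-08) = 37520 rad/s
f₀ = ω₀/(2π) = 5.971 kHz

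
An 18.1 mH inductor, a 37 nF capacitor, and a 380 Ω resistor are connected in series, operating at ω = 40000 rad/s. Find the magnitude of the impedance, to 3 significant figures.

383 Ω

X_L = ωL = 724 Ω
X_C = 1/(ωC) = 676 Ω
Net reactance X = X_L − X_C = 48.3 Ω
Z = 380 + j48.3 Ω
|Z| = √(380² + 48.3²) = 383 Ω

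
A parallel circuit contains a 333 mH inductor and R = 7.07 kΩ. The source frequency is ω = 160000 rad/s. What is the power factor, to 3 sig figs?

0.991

X_L = ωL = 53300 Ω
Parallel: admittances add. Y = 1/R + 1/(jωL)
Y = (0.000141 − j1.88e-05) S
|Y| = 0.000143 S → |Z| = 1/|Y| = 7010 Ω, ∠Z = −∠Y = 7.56°
cos φ = cos(7.56°) = 0.991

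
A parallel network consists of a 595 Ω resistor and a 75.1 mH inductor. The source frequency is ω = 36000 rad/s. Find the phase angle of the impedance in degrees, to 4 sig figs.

X_L = ωL = 2704 Ω
Parallel: admittances add. Y = 1/R + 1/(jωL)
Y = (0.001681 − j0.0003699) S
|Y| = 0.001721 S → |Z| = 1/|Y| = 581.1 Ω, ∠Z = −∠Y = 12.41°

12.41°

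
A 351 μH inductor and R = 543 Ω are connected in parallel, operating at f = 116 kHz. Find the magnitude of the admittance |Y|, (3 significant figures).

ω = 2πf = 728800 rad/s
X_L = ωL = 256 Ω
Parallel: admittances add. Y = 1/R + 1/(jωL)
Y = (0.00184 − j0.00391) S
|Y| = 0.00432 S → |Z| = 1/|Y| = 231 Ω, ∠Z = −∠Y = 64.8°

4.32 mS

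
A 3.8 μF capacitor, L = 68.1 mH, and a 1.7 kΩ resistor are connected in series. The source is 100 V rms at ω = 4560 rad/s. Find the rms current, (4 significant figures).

58.18 mA

X_L = ωL = 310.5 Ω
X_C = 1/(ωC) = 57.71 Ω
Net reactance X = X_L − X_C = 252.8 Ω
Z = 1700 + j252.8 Ω
|Z| = √(1700² + 252.8²) = 1719 Ω
I = V/|Z| = 100/1719 = 58.18 mA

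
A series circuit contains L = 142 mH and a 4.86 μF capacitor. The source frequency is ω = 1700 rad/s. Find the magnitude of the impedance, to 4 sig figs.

120.4 Ω

X_L = ωL = 241.4 Ω
X_C = 1/(ωC) = 121.0 Ω
Net reactance X = X_L − X_C = 120.4 Ω
Z = j120.4 Ω
|Z| = √(0² + 120.4²) = 120.4 Ω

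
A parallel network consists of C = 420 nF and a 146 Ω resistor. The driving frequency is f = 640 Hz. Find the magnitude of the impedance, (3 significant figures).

142 Ω

ω = 2πf = 4021 rad/s
X_C = 1/(ωC) = 592 Ω
Parallel: admittances add. Y = 1/R + jωC
Y = (0.00685 + j0.00169) S
|Y| = 0.00705 S → |Z| = 1/|Y| = 142 Ω, ∠Z = −∠Y = -13.9°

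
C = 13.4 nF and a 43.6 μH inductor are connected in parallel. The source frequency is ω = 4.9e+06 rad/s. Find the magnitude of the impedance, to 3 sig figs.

16.4 Ω

X_L = ωL = 214 Ω
X_C = 1/(ωC) = 15.2 Ω
Parallel: admittances add. Y = 1/(jωL) + jωC
Y = (0 + j0.0610) S
|Y| = 0.0610 S → |Z| = 1/|Y| = 16.4 Ω, ∠Z = −∠Y = -90.0°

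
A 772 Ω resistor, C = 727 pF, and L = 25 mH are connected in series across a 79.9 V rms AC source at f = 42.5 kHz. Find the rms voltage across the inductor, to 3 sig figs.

ω = 2πf = 267000 rad/s
X_L = ωL = 6680 Ω
X_C = 1/(ωC) = 5150 Ω
Net reactance X = X_L − X_C = 1520 Ω
Z = 772 + j1520 Ω
|Z| = √(772² + 1520²) = 1710 Ω
I = V/|Z| = 46.7 mA
V_L = I·|Z_L| = 0.0467 × 6680 = 312 V

312 V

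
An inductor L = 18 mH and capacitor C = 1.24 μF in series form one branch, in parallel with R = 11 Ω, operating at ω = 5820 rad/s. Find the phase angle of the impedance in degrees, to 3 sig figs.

-18.0°

X_L = ωL = 105 Ω
X_C = 1/(ωC) = 139 Ω
Branch 1: Z₁ = R = 11.0 Ω
Branch 2 (series LC): Z₂ = j(X_L − X_C) = −j33.8 Ω
Parallel: Z = Z₁Z₂/(Z₁+Z₂), |Z| = 10.5 Ω, ∠Z = -18.0°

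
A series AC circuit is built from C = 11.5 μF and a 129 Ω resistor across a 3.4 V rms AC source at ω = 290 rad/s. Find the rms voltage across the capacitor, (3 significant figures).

3.12 V

X_C = 1/(ωC) = 300 Ω
Z = 129 − j300 Ω
|Z| = √(129² + 300²) = 326 Ω
I = V/|Z| = 10.4 mA
V_C = I·|Z_C| = 0.0104 × 300 = 3.12 V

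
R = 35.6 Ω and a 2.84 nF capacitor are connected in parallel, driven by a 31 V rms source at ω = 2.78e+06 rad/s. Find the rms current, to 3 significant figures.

X_C = 1/(ωC) = 127 Ω
Parallel: admittances add. Y = 1/R + jωC
Y = (0.0281 + j0.00790) S
|Y| = 0.0292 S → |Z| = 1/|Y| = 34.3 Ω, ∠Z = −∠Y = -15.7°
I = V/|Z| = 31/34.3 = 905 mA

905 mA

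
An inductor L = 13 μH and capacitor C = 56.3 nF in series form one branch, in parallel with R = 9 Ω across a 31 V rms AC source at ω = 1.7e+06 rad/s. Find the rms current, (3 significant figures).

4.35 A

X_L = ωL = 22.1 Ω
X_C = 1/(ωC) = 10.4 Ω
Branch 1: Z₁ = R = 9.00 Ω
Branch 2 (series LC): Z₂ = j(X_L − X_C) = j11.7 Ω
Parallel: Z = Z₁Z₂/(Z₁+Z₂), |Z| = 7.12 Ω, ∠Z = 37.7°
I = V/|Z| = 31/7.12 = 4.35 A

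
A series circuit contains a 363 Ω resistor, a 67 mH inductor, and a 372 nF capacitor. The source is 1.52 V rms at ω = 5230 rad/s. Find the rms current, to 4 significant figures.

3.818 mA

X_L = ωL = 350.4 Ω
X_C = 1/(ωC) = 514.0 Ω
Net reactance X = X_L − X_C = -163.6 Ω
Z = 363.0 − j163.6 Ω
|Z| = √(363.0² + 163.6²) = 398.2 Ω
I = V/|Z| = 1.52/398.2 = 3.818 mA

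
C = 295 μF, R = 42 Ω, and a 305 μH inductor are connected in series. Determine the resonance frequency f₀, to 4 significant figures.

530.6 Hz

ω₀ = 1/√(LC) = 1/√(0.000305 × 0.000295) = 3334 rad/s
f₀ = ω₀/(2π) = 530.6 Hz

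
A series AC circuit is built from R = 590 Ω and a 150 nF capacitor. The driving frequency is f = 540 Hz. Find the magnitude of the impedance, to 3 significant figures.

ω = 2πf = 3393 rad/s
X_C = 1/(ωC) = 1960 Ω
Z = 590 − j1960 Ω
|Z| = √(590² + 1960²) = 2050 Ω

2050 Ω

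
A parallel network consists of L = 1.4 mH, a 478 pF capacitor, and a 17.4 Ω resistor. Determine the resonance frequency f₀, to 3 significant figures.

195 kHz

ω₀ = 1/√(LC) = 1/√(0.0014 × 4.78e-10) = 1.222e+06 rad/s
f₀ = ω₀/(2π) = 195 kHz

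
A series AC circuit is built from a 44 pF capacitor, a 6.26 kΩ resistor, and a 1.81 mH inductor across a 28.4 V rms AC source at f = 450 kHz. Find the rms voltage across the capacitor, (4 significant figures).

33.05 V

ω = 2πf = 2.827e+06 rad/s
X_L = ωL = 5118 Ω
X_C = 1/(ωC) = 8038 Ω
Net reactance X = X_L − X_C = -2920 Ω
Z = 6260 − j2920 Ω
|Z| = √(6260² + 2920²) = 6908 Ω
I = V/|Z| = 4.111 mA
V_C = I·|Z_C| = 0.004111 × 8038 = 33.05 V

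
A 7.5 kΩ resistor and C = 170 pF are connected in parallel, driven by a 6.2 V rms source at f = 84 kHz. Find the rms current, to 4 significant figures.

ω = 2πf = 527800 rad/s
X_C = 1/(ωC) = 11150 Ω
Parallel: admittances add. Y = 1/R + jωC
Y = (0.0001333 + j8.972e-05) S
|Y| = 0.0001607 S → |Z| = 1/|Y| = 6222 Ω, ∠Z = −∠Y = -33.94°
I = V/|Z| = 6.2/6222 = 996.4 μA

996.4 μA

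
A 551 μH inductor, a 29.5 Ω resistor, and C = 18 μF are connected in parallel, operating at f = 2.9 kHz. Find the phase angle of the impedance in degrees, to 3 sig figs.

ω = 2πf = 18220 rad/s
X_L = ωL = 10.0 Ω
X_C = 1/(ωC) = 3.05 Ω
Parallel: admittances add. Y = 1/R + 1/(jωL) + jωC
Y = (0.0339 + j0.228) S
|Y| = 0.231 S → |Z| = 1/|Y| = 4.33 Ω, ∠Z = −∠Y = -81.6°

-81.6°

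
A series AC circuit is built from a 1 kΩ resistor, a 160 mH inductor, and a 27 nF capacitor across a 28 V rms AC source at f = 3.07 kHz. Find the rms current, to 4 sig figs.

18.23 mA

ω = 2πf = 19290 rad/s
X_L = ωL = 3086 Ω
X_C = 1/(ωC) = 1920 Ω
Net reactance X = X_L − X_C = 1166 Ω
Z = 1000 + j1166 Ω
|Z| = √(1000² + 1166²) = 1536 Ω
I = V/|Z| = 28/1536 = 18.23 mA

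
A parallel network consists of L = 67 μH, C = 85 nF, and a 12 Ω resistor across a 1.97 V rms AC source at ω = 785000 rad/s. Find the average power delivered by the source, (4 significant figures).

323.4 mW

X_L = ωL = 52.59 Ω
X_C = 1/(ωC) = 14.99 Ω
Parallel: admittances add. Y = 1/R + 1/(jωL) + jωC
Y = (0.08333 + j0.04771) S
|Y| = 0.09603 S → |Z| = 1/|Y| = 10.41 Ω, ∠Z = −∠Y = -29.79°
I = V/|Z| = 189.2 mA
P = VI cos φ = 1.97 × 0.1892 × cos(-29.79°) = 323.4 mW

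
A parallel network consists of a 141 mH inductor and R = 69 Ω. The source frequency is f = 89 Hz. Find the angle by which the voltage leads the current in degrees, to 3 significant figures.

ω = 2πf = 559.2 rad/s
X_L = ωL = 78.8 Ω
Parallel: admittances add. Y = 1/R + 1/(jωL)
Y = (0.0145 − j0.0127) S
|Y| = 0.0193 S → |Z| = 1/|Y| = 51.9 Ω, ∠Z = −∠Y = 41.2°

41.2°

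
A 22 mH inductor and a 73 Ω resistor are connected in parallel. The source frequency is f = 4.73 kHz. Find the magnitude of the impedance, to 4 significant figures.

72.55 Ω

ω = 2πf = 29720 rad/s
X_L = ωL = 653.8 Ω
Parallel: admittances add. Y = 1/R + 1/(jωL)
Y = (0.01370 − j0.001529) S
|Y| = 0.01378 S → |Z| = 1/|Y| = 72.55 Ω, ∠Z = −∠Y = 6.371°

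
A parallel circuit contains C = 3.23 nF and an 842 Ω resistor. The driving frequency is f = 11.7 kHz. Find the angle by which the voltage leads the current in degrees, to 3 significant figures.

-11.3°

ω = 2πf = 73510 rad/s
X_C = 1/(ωC) = 4210 Ω
Parallel: admittances add. Y = 1/R + jωC
Y = (0.00119 + j0.000237) S
|Y| = 0.00121 S → |Z| = 1/|Y| = 826 Ω, ∠Z = −∠Y = -11.3°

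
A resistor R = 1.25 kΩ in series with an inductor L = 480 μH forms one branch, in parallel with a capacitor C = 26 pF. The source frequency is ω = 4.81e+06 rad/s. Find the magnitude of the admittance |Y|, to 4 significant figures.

277.4 μS

X_L = ωL = 2309 Ω
X_C = 1/(ωC) = 7996 Ω
Branch 1 (R+jX_L): Z₁ = 1250 + j2309 Ω, |Z₁| = 2625 Ω
Branch 2 (−jX_C): Z₂ = −j7996 Ω
Parallel: Z = Z₁Z₂/(Z₁+Z₂), |Z| = 3605 Ω, ∠Z = 49.17°
|Y| = 1/|Z| = 277.4 μS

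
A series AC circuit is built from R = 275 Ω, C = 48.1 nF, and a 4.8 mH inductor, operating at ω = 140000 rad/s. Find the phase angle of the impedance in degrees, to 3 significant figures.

62.3°

X_L = ωL = 672 Ω
X_C = 1/(ωC) = 149 Ω
Net reactance X = X_L − X_C = 523 Ω
Z = 275 + j523 Ω
|Z| = √(275² + 523²) = 591 Ω
∠Z = arctan(523/275) = 62.3°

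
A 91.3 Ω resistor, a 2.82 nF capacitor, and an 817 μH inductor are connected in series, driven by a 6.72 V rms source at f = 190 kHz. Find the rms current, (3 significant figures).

9.82 mA

ω = 2πf = 1.194e+06 rad/s
X_L = ωL = 975 Ω
X_C = 1/(ωC) = 297 Ω
Net reactance X = X_L − X_C = 678 Ω
Z = 91.3 + j678 Ω
|Z| = √(91.3² + 678²) = 684 Ω
I = V/|Z| = 6.72/684 = 9.82 mA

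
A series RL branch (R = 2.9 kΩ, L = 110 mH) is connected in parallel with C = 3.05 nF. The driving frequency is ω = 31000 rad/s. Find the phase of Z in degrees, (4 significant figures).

X_L = ωL = 3410 Ω
X_C = 1/(ωC) = 10580 Ω
Branch 1 (R+jX_L): Z₁ = 2900 + j3410 Ω, |Z₁| = 4476 Ω
Branch 2 (−jX_C): Z₂ = −j10580 Ω
Parallel: Z = Z₁Z₂/(Z₁+Z₂), |Z| = 6124 Ω, ∠Z = 27.59°

27.59°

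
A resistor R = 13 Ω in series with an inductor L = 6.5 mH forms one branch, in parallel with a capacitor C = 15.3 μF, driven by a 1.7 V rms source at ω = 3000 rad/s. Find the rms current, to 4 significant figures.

43.95 mA

X_L = ωL = 19.50 Ω
X_C = 1/(ωC) = 21.79 Ω
Branch 1 (R+jX_L): Z₁ = 13.00 + j19.50 Ω, |Z₁| = 23.44 Ω
Branch 2 (−jX_C): Z₂ = −j21.79 Ω
Parallel: Z = Z₁Z₂/(Z₁+Z₂), |Z| = 38.68 Ω, ∠Z = -23.71°
I = V/|Z| = 1.7/38.68 = 43.95 mA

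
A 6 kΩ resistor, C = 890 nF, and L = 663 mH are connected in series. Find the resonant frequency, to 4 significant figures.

ω₀ = 1/√(LC) = 1/√(0.663 × 8.9e-07) = 1302 rad/s
f₀ = ω₀/(2π) = 207.2 Hz

207.2 Hz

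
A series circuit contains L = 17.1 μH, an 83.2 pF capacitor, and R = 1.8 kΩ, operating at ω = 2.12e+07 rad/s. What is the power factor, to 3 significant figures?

X_L = ωL = 363 Ω
X_C = 1/(ωC) = 567 Ω
Net reactance X = X_L − X_C = -204 Ω
Z = 1800 − j204 Ω
|Z| = √(1800² + 204²) = 1810 Ω
∠Z = arctan(-204/1800) = -6.48°
cos φ = cos(-6.48°) = 0.994

0.994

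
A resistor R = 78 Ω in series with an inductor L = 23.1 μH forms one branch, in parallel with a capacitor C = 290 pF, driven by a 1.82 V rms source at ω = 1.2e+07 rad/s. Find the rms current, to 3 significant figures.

X_L = ωL = 277 Ω
X_C = 1/(ωC) = 287 Ω
Branch 1 (R+jX_L): Z₁ = 78.0 + j277 Ω, |Z₁| = 288 Ω
Branch 2 (−jX_C): Z₂ = −j287 Ω
Parallel: Z = Z₁Z₂/(Z₁+Z₂), |Z| = 1050 Ω, ∠Z = -8.30°
I = V/|Z| = 1.82/1050 = 1.73 mA

1.73 mA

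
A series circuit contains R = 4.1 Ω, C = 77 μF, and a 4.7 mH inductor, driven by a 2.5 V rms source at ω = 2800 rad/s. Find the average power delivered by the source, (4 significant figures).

286.5 mW

X_L = ωL = 13.16 Ω
X_C = 1/(ωC) = 4.638 Ω
Net reactance X = X_L − X_C = 8.522 Ω
Z = 4.100 + j8.522 Ω
|Z| = √(4.100² + 8.522²) = 9.457 Ω
∠Z = arctan(8.522/4.100) = 64.31°
I = V/|Z| = 264.4 mA
P = VI cos φ = 2.5 × 0.2644 × cos(64.31°) = 286.5 mW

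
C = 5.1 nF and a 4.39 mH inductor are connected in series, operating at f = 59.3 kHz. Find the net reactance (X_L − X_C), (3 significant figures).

1110 Ω

ω = 2πf = 372600 rad/s
X_L = ωL = 1640 Ω
X_C = 1/(ωC) = 526 Ω
X = 1640 − 526 = 1110 Ω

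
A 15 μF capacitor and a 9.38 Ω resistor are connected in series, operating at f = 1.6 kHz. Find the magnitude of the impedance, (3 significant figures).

11.5 Ω

ω = 2πf = 10050 rad/s
X_C = 1/(ωC) = 6.63 Ω
Z = 9.38 − j6.63 Ω
|Z| = √(9.38² + 6.63²) = 11.5 Ω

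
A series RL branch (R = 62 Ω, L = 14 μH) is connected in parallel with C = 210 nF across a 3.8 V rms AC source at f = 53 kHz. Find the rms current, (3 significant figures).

ω = 2πf = 333000 rad/s
X_L = ωL = 4.66 Ω
X_C = 1/(ωC) = 14.3 Ω
Branch 1 (R+jX_L): Z₁ = 62.0 + j4.66 Ω, |Z₁| = 62.2 Ω
Branch 2 (−jX_C): Z₂ = −j14.3 Ω
Parallel: Z = Z₁Z₂/(Z₁+Z₂), |Z| = 14.2 Ω, ∠Z = -76.9°
I = V/|Z| = 3.8/14.2 = 268 mA

268 mA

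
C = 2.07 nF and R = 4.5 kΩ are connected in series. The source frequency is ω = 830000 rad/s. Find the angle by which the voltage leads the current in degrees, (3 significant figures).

X_C = 1/(ωC) = 582 Ω
Z = 4500 − j582 Ω
|Z| = √(4500² + 582²) = 4540 Ω
∠Z = arctan(-582/4500) = -7.37°

-7.37°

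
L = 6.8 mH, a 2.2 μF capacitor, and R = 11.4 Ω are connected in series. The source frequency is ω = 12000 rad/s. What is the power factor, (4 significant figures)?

X_L = ωL = 81.60 Ω
X_C = 1/(ωC) = 37.88 Ω
Net reactance X = X_L − X_C = 43.72 Ω
Z = 11.40 + j43.72 Ω
|Z| = √(11.40² + 43.72²) = 45.18 Ω
∠Z = arctan(43.72/11.40) = 75.39°
cos φ = cos(75.39°) = 0.2523

0.2523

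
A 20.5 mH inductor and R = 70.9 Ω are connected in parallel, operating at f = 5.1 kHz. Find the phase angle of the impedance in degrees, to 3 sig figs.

6.16°

ω = 2πf = 32040 rad/s
X_L = ωL = 657 Ω
Parallel: admittances add. Y = 1/R + 1/(jωL)
Y = (0.0141 − j0.00152) S
|Y| = 0.0142 S → |Z| = 1/|Y| = 70.5 Ω, ∠Z = −∠Y = 6.16°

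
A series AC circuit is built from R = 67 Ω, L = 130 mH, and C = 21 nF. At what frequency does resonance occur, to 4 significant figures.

ω₀ = 1/√(LC) = 1/√(0.13 × 2.1e-08) = 19140 rad/s
f₀ = ω₀/(2π) = 3.046 kHz

3.046 kHz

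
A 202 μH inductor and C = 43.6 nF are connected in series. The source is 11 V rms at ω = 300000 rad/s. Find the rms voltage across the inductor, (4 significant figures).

X_L = ωL = 60.60 Ω
X_C = 1/(ωC) = 76.45 Ω
Net reactance X = X_L − X_C = -15.85 Ω
Z = − j15.85 Ω
|Z| = √(0² + 15.85²) = 15.85 Ω
I = V/|Z| = 693.9 mA
V_L = I·|Z_L| = 0.6939 × 60.60 = 42.05 V

42.05 V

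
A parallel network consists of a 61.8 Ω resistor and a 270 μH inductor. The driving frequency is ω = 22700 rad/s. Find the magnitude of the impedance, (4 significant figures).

6.099 Ω

X_L = ωL = 6.129 Ω
Parallel: admittances add. Y = 1/R + 1/(jωL)
Y = (0.01618 − j0.1632) S
|Y| = 0.1640 S → |Z| = 1/|Y| = 6.099 Ω, ∠Z = −∠Y = 84.34°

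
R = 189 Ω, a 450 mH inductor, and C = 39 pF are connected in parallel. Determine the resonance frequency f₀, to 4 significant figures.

ω₀ = 1/√(LC) = 1/√(0.45 × 3.9e-11) = 238700 rad/s
f₀ = ω₀/(2π) = 37.99 kHz

37.99 kHz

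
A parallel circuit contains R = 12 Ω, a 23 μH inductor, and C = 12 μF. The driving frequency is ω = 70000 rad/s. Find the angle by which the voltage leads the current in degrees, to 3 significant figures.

X_L = ωL = 1.61 Ω
X_C = 1/(ωC) = 1.19 Ω
Parallel: admittances add. Y = 1/R + 1/(jωL) + jωC
Y = (0.0833 + j0.219) S
|Y| = 0.234 S → |Z| = 1/|Y| = 4.27 Ω, ∠Z = −∠Y = -69.2°

-69.2°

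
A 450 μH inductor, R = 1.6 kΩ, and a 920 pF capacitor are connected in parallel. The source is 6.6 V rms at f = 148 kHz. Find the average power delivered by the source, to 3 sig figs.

27.2 mW

ω = 2πf = 929900 rad/s
X_L = ωL = 418 Ω
X_C = 1/(ωC) = 1170 Ω
Parallel: admittances add. Y = 1/R + 1/(jωL) + jωC
Y = (0.000625 − j0.00153) S
|Y| = 0.00166 S → |Z| = 1/|Y| = 604 Ω, ∠Z = −∠Y = 67.8°
I = V/|Z| = 10.9 mA
P = VI cos φ = 6.6 × 0.0109 × cos(67.8°) = 27.2 mW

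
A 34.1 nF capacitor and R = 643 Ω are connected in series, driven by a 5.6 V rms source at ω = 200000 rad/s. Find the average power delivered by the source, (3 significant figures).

X_C = 1/(ωC) = 147 Ω
Z = 643 − j147 Ω
|Z| = √(643² + 147²) = 660 Ω
∠Z = arctan(-147/643) = -12.8°
I = V/|Z| = 8.49 mA
P = VI cos φ = 5.6 × 0.00849 × cos(-12.8°) = 46.4 mW

46.4 mW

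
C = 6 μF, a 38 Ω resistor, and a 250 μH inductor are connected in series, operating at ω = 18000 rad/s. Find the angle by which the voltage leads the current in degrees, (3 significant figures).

-7.14°

X_L = ωL = 4.50 Ω
X_C = 1/(ωC) = 9.26 Ω
Net reactance X = X_L − X_C = -4.76 Ω
Z = 38.0 − j4.76 Ω
|Z| = √(38.0² + 4.76²) = 38.3 Ω
∠Z = arctan(-4.76/38.0) = -7.14°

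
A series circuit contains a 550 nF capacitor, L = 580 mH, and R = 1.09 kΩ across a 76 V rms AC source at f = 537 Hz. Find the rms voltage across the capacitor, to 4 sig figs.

ω = 2πf = 3374 rad/s
X_L = ωL = 1957 Ω
X_C = 1/(ωC) = 538.9 Ω
Net reactance X = X_L − X_C = 1418 Ω
Z = 1090 + j1418 Ω
|Z| = √(1090² + 1418²) = 1789 Ω
I = V/|Z| = 42.49 mA
V_C = I·|Z_C| = 0.04249 × 538.9 = 22.90 V

22.90 V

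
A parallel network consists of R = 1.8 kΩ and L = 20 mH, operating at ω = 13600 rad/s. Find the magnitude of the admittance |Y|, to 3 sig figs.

X_L = ωL = 272 Ω
Parallel: admittances add. Y = 1/R + 1/(jωL)
Y = (0.000556 − j0.00368) S
|Y| = 0.00372 S → |Z| = 1/|Y| = 269 Ω, ∠Z = −∠Y = 81.4°

3.72 mS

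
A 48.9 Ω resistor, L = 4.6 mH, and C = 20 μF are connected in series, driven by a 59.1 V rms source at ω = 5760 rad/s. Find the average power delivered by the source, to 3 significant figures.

X_L = ωL = 26.5 Ω
X_C = 1/(ωC) = 8.68 Ω
Net reactance X = X_L − X_C = 17.8 Ω
Z = 48.9 + j17.8 Ω
|Z| = √(48.9² + 17.8²) = 52.0 Ω
∠Z = arctan(17.8/48.9) = 20.0°
I = V/|Z| = 1.14 A
P = VI cos φ = 59.1 × 1.14 × cos(20.0°) = 63.1 W

63.1 W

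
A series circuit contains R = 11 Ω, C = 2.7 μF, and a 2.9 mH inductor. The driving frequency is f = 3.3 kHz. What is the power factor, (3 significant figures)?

ω = 2πf = 20730 rad/s
X_L = ωL = 60.1 Ω
X_C = 1/(ωC) = 17.9 Ω
Net reactance X = X_L − X_C = 42.3 Ω
Z = 11.0 + j42.3 Ω
|Z| = √(11.0² + 42.3²) = 43.7 Ω
∠Z = arctan(42.3/11.0) = 75.4°
cos φ = cos(75.4°) = 0.252

0.252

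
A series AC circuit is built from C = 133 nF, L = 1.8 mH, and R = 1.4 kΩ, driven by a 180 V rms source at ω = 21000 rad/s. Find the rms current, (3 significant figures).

125 mA

X_L = ωL = 37.8 Ω
X_C = 1/(ωC) = 358 Ω
Net reactance X = X_L − X_C = -320 Ω
Z = 1400 − j320 Ω
|Z| = √(1400² + 320²) = 1440 Ω
I = V/|Z| = 180/1440 = 125 mA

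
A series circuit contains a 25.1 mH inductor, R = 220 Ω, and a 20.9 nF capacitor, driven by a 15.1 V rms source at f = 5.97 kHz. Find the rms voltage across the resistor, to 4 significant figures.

ω = 2πf = 37510 rad/s
X_L = ωL = 941.5 Ω
X_C = 1/(ωC) = 1276 Ω
Net reactance X = X_L − X_C = -334.0 Ω
Z = 220.0 − j334.0 Ω
|Z| = √(220.0² + 334.0²) = 400.0 Ω
I = V/|Z| = 37.75 mA
V_R = I·|Z_R| = 0.03775 × 220.0 = 8.305 V

8.305 V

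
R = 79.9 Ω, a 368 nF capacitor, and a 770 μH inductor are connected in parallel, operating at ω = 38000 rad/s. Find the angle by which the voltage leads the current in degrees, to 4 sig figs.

58.21°

X_L = ωL = 29.26 Ω
X_C = 1/(ωC) = 71.51 Ω
Parallel: admittances add. Y = 1/R + 1/(jωL) + jωC
Y = (0.01252 − j0.02019) S
|Y| = 0.02376 S → |Z| = 1/|Y| = 42.09 Ω, ∠Z = −∠Y = 58.21°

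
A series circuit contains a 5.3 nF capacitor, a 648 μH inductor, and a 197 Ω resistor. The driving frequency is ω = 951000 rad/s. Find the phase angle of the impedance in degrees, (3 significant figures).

X_L = ωL = 616 Ω
X_C = 1/(ωC) = 198 Ω
Net reactance X = X_L − X_C = 418 Ω
Z = 197 + j418 Ω
|Z| = √(197² + 418²) = 462 Ω
∠Z = arctan(418/197) = 64.8°

64.8°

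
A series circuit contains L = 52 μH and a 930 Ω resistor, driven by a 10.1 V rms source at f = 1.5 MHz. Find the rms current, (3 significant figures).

ω = 2πf = 9.425e+06 rad/s
X_L = ωL = 490 Ω
Z = 930 + j490 Ω
|Z| = √(930² + 490²) = 1050 Ω
I = V/|Z| = 10.1/1050 = 9.61 mA

9.61 mA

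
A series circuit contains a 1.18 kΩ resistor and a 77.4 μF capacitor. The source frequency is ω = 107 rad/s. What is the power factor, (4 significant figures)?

X_C = 1/(ωC) = 120.7 Ω
Z = 1180 − j120.7 Ω
|Z| = √(1180² + 120.7²) = 1186 Ω
∠Z = arctan(-120.7/1180) = -5.843°
cos φ = cos(-5.843°) = 0.9948

0.9948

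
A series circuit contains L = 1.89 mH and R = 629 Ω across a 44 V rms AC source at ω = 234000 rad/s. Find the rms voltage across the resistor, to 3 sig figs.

36.0 V

X_L = ωL = 442 Ω
Z = 629 + j442 Ω
|Z| = √(629² + 442²) = 769 Ω
I = V/|Z| = 57.2 mA
V_R = I·|Z_R| = 0.0572 × 629 = 36.0 V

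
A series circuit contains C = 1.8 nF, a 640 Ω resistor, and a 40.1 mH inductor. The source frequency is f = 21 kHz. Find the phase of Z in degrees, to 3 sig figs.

ω = 2πf = 131900 rad/s
X_L = ωL = 5290 Ω
X_C = 1/(ωC) = 4210 Ω
Net reactance X = X_L − X_C = 1080 Ω
Z = 640 + j1080 Ω
|Z| = √(640² + 1080²) = 1260 Ω
∠Z = arctan(1080/640) = 59.4°

59.4°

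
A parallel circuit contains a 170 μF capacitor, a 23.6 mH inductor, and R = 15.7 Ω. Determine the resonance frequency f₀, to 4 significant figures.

ω₀ = 1/√(LC) = 1/√(0.0236 × 0.00017) = 499.3 rad/s
f₀ = ω₀/(2π) = 79.46 Hz

79.46 Hz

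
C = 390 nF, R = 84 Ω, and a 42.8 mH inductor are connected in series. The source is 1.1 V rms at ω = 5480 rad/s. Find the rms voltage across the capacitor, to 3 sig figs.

2.08 V

X_L = ωL = 235 Ω
X_C = 1/(ωC) = 468 Ω
Net reactance X = X_L − X_C = -233 Ω
Z = 84.0 − j233 Ω
|Z| = √(84.0² + 233²) = 248 Ω
I = V/|Z| = 4.44 mA
V_C = I·|Z_C| = 0.00444 × 468 = 2.08 V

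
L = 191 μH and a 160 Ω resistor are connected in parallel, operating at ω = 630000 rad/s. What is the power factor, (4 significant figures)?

X_L = ωL = 120.3 Ω
Parallel: admittances add. Y = 1/R + 1/(jωL)
Y = (0.006250 − j0.008310) S
|Y| = 0.01040 S → |Z| = 1/|Y| = 96.17 Ω, ∠Z = −∠Y = 53.05°
cos φ = cos(53.05°) = 0.6011

0.6011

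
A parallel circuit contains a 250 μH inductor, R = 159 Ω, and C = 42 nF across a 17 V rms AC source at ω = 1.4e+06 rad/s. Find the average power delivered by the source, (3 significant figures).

X_L = ωL = 350 Ω
X_C = 1/(ωC) = 17.0 Ω
Parallel: admittances add. Y = 1/R + 1/(jωL) + jωC
Y = (0.00629 + j0.0559) S
|Y| = 0.0563 S → |Z| = 1/|Y| = 17.8 Ω, ∠Z = −∠Y = -83.6°
I = V/|Z| = 957 mA
P = VI cos φ = 17 × 0.957 × cos(-83.6°) = 1.82 W

1.82 W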